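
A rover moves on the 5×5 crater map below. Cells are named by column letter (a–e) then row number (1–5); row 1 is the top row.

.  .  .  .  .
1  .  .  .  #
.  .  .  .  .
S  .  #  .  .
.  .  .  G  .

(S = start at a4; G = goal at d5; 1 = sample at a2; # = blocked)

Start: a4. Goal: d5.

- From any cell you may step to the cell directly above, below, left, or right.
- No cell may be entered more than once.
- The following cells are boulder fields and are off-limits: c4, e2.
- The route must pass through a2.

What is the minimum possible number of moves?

8

Any route passes through a2 somewhere between a4 and d5. Summing Manhattan distances along the two legs (a4 → a2 → d5) gives a lower bound of 2 + 6 = 8 moves.
A route of 8 moves achieves this: a4 → a3 → a2 → b2 → b3 → b4 → b5 → c5 → d5.
Since 8 matches the lower bound, it is optimal.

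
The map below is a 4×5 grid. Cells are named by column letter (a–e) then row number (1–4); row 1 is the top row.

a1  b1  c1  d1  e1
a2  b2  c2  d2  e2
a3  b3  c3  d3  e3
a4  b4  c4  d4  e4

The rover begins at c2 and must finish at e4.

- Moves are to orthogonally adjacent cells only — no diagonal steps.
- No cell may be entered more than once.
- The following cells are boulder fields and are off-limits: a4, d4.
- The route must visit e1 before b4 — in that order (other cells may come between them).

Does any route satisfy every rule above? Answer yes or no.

yes

One route that works: c2 → d2 → e2 → e1 → d1 → c1 → b1 → b2 → b3 → b4 → c4 → c3 → d3 → e3 → e4.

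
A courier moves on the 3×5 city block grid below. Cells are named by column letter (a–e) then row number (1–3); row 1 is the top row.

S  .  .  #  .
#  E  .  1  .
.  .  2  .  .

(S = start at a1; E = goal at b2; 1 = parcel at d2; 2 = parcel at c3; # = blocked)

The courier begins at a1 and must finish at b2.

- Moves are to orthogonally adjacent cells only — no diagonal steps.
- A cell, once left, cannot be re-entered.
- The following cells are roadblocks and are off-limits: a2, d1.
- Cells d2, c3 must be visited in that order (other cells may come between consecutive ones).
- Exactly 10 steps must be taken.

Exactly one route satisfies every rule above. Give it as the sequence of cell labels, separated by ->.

a1 -> b1 -> c1 -> c2 -> d2 -> e2 -> e3 -> d3 -> c3 -> b3 -> b2

The waypoints must appear in the order d2, c3, with no cell reused.
Route from a1: 2× right (reaching c1), down to c2, 2× right (reaching e2), down to e3, 3× left (reaching b3), up to b2 — 10 moves in all.
Check: order respected (1 at step 4, 2 at step 8); 10 moves as required.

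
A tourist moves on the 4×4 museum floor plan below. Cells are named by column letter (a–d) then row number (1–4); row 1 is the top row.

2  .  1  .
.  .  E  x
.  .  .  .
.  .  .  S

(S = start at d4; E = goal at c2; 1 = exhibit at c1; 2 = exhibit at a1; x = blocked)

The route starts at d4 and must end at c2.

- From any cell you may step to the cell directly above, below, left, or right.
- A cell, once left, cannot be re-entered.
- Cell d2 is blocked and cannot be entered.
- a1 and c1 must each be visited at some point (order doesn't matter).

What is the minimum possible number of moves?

Any route passes through a1 and c1 in some order between d4 and c2. Summing Manhattan distances along each leg and taking the cheapest ordering (d4 → c1 → a1 → c2) gives a lower bound of 4 + 2 + 3 = 9 moves.
A route of 9 moves achieves this: d4 → d3 → c3 → b3 → b2 → a2 → a1 → b1 → c1 → c2.
Since 9 matches the lower bound, it is optimal.

9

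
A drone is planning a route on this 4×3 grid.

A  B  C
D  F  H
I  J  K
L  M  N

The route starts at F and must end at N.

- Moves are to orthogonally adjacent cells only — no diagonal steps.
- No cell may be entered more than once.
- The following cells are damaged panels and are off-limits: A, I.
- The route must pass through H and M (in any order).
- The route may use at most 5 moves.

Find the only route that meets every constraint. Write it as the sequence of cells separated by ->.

F -> H -> K -> J -> M -> N

The 5-move cap with required stops at H, M leaves no slack for detours.
Route from F: right 1 to H, down 1 to K, left 1 to J, down 1 to M, right 1 to N — 5 moves in all.
Check: all required cells visited; 5 ≤ 5 moves.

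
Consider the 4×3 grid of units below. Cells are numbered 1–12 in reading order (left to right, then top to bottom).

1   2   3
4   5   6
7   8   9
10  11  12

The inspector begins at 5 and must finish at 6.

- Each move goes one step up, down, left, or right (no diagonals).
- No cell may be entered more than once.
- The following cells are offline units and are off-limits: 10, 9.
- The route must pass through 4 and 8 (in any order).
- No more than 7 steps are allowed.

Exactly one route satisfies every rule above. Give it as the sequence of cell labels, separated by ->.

5 -> 8 -> 7 -> 4 -> 1 -> 2 -> 3 -> 6

The 7-move cap with required stops at 4, 8 leaves no slack for detours.
Route from 5: down to 8, left to 7, 2× up (reaching 1), 2× right (reaching 3), down to 6 — 7 moves in all.
Check: all required cells visited; 7 ≤ 7 moves.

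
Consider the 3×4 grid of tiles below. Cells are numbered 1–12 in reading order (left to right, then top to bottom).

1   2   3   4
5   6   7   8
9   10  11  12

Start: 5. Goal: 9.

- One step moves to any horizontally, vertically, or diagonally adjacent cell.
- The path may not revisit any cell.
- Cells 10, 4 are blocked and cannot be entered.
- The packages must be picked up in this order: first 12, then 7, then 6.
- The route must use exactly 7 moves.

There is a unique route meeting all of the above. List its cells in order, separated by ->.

The waypoints must appear in the order 12, 7, 6, with no cell reused.
Route from 5: up-right to 2, right to 3, down-right to 8, down to 12, up-left to 7, left to 6, down-left to 9 — 7 moves in all.
Check: order respected (12 at step 4, 7 at step 5, 6 at step 6); 7 moves as required.

5 -> 2 -> 3 -> 8 -> 12 -> 7 -> 6 -> 9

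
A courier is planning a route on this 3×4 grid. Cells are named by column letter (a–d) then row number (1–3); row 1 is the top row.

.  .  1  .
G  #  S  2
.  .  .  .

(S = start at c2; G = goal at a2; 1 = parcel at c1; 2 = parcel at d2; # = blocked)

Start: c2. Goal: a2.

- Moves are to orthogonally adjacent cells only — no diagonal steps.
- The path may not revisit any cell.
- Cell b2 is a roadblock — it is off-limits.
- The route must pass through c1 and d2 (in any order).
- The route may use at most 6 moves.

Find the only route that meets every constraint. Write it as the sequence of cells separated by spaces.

c2 d2 d1 c1 b1 a1 a2

The 6-move cap with required stops at c1, d2 leaves no slack for detours.
Route from c2: right 1 to d2, up 1 to d1, left 3 to a1, down 1 to a2 — 6 moves in all.
Check: all required cells visited; 6 ≤ 6 moves.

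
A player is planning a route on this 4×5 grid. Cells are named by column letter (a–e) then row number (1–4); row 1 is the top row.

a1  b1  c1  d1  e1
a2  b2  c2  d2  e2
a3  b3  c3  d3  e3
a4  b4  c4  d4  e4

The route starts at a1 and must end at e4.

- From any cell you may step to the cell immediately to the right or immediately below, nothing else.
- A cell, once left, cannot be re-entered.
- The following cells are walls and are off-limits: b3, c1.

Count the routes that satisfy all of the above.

13

A right/down-only route from a1 to e4 makes exactly 3 down-moves and 4 right-moves in some order.
With no other constraints that would be C(7,3) = 35 routes.
Subtract routes through each blocked cell (inclusion–exclusion for overlaps): − through c1: 10 − through b3: 12 → 13.
That gives 13 routes.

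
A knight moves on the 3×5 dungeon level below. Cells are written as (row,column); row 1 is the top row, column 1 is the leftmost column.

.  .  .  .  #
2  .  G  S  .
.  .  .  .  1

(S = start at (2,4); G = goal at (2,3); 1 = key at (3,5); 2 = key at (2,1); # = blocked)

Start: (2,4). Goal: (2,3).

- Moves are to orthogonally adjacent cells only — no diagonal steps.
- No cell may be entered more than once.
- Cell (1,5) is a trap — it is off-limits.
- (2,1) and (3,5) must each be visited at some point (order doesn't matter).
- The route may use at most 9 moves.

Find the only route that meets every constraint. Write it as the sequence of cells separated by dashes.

The budget equals the shortest possible length, so every move has to be on a shortest route through the required cells.
Route from (2,4): right 1 to (2,5), down 1 to (3,5), left 4 to (3,1), up 1 to (2,1), right 2 to (2,3) — 9 moves in all.
Check: all required cells visited; 9 ≤ 9 moves.

(2,4) - (2,5) - (3,5) - (3,4) - (3,3) - (3,2) - (3,1) - (2,1) - (2,2) - (2,3)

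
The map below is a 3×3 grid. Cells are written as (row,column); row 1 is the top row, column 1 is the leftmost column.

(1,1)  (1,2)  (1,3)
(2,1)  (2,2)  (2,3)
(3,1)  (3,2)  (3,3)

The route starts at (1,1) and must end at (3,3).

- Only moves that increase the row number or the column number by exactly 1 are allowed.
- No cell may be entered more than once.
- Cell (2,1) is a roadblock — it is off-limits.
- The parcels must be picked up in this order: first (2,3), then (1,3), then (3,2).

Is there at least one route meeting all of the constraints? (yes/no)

(1,3) lies above (2,3), so going from (2,3) to (1,3) would need an upward move — but moves only go right/down, so (2,3) cannot be visited before (1,3).

no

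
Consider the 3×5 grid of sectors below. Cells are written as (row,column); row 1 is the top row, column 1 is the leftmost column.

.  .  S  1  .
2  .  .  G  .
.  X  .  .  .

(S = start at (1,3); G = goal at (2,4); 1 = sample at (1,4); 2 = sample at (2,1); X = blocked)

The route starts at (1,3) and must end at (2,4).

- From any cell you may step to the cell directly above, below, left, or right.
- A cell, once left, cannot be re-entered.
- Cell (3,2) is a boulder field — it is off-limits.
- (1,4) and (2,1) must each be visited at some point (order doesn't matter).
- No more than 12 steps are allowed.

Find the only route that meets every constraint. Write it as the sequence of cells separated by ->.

The 12-move cap with required stops at (1,4), (2,1) leaves no slack for detours.
Route from (1,3): left 2 to (1,1), down 1 to (2,1), right 2 to (2,3), down 1 to (3,3), right 2 to (3,5), up 2 to (1,5), left 1 to (1,4), down 1 to (2,4) — 12 moves in all.
Check: all required cells visited; 12 ≤ 12 moves.

(1,3) -> (1,2) -> (1,1) -> (2,1) -> (2,2) -> (2,3) -> (3,3) -> (3,4) -> (3,5) -> (2,5) -> (1,5) -> (1,4) -> (2,4)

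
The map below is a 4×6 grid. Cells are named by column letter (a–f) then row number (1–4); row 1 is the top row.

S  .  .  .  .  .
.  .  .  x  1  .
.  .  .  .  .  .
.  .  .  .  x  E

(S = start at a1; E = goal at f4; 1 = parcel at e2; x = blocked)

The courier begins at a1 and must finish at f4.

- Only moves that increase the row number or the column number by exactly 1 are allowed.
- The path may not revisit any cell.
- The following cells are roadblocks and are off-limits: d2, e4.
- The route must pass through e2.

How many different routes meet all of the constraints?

A right/down-only route from a1 to f4 makes exactly 3 down-moves and 5 right-moves in some order.
With no other constraints that would be C(8,3) = 56 routes.
Split at e2 and multiply the segment counts (each segment already excludes blocked cells): a1→e2: 1; e2→f4: 2; product = 2.
That gives 2 routes.

2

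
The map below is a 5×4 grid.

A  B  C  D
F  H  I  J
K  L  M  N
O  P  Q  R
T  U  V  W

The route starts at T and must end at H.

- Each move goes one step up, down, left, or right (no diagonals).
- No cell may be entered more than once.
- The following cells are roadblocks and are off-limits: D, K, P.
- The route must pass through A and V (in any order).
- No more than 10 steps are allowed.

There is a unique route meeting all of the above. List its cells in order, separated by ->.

T -> U -> V -> Q -> M -> I -> C -> B -> A -> F -> H

Any route must reach A and V and still end at H within 10 moves, so the order of the required stops is forced.
Route from T: 2× right (reaching V), 4× up (reaching C), 2× left (reaching A), down to F, right to H — 10 moves in all.
Check: all required cells visited; 10 ≤ 10 moves.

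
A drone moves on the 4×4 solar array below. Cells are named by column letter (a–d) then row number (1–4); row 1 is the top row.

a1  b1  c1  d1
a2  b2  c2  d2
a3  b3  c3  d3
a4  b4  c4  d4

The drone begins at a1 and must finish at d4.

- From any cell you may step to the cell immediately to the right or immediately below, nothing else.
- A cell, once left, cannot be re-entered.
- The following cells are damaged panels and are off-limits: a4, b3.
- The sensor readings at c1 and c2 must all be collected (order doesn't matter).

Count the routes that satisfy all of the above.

3

A right/down-only route from a1 to d4 makes exactly 3 down-moves and 3 right-moves in some order.
With no other constraints that would be C(6,3) = 20 routes.
A monotone route can only reach the required cells in the order c1, c2, so split there and multiply the segment counts (each segment already excludes blocked cells): a1→c1: 1; c1→c2: 1; c2→d4: 3; product = 3.
That gives 3 routes.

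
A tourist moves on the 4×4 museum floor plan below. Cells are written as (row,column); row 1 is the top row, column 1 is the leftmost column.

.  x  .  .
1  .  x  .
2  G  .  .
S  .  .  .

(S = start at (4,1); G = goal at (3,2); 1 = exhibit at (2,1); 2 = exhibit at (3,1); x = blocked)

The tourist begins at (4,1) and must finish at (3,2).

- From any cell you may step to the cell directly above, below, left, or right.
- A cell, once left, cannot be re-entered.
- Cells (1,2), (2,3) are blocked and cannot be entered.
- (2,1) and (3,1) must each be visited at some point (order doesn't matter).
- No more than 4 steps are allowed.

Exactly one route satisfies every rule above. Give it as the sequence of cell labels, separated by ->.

(4,1) -> (3,1) -> (2,1) -> (2,2) -> (3,2)

Any route must reach (2,1) and (3,1) and still end at (3,2) within 4 moves, so the order of the required stops is forced.
Route from (4,1): up 2 to (2,1), right 1 to (2,2), down 1 to (3,2) — 4 moves in all.
Check: all required cells visited; 4 ≤ 4 moves.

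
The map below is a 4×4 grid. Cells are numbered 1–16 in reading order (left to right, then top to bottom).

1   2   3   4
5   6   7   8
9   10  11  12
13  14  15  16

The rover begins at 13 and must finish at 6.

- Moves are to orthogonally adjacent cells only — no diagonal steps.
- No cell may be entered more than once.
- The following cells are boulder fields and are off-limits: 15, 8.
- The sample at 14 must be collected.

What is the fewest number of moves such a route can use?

3

Any route passes through 14 somewhere between 13 and 6. Summing Manhattan distances along the two legs (13 → 14 → 6) gives a lower bound of 1 + 2 = 3 moves.
A route of 3 moves achieves this: 13 → 14 → 10 → 6.
Since 3 matches the lower bound, it is optimal.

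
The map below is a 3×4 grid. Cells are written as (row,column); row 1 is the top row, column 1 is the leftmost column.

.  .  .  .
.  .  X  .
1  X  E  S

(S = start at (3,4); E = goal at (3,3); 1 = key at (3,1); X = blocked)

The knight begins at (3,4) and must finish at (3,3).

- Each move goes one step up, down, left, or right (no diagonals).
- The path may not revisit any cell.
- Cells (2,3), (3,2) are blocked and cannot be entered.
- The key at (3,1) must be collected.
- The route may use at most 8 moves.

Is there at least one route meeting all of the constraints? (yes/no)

(3,1) must be visited but has only one open neighbour ((2,1)), and it is neither the start nor the goal — the route would have to enter and leave through (2,1), re-entering it.

no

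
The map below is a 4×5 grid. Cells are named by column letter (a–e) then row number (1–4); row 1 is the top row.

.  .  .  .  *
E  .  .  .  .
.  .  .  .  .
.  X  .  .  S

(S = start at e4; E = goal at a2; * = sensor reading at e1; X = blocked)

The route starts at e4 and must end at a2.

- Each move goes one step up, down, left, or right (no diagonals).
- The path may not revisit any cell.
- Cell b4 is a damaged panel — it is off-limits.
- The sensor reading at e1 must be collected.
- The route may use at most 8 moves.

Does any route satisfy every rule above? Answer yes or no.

One route that works: e4 → e3 → e2 → e1 → d1 → d2 → c2 → b2 → a2.

yes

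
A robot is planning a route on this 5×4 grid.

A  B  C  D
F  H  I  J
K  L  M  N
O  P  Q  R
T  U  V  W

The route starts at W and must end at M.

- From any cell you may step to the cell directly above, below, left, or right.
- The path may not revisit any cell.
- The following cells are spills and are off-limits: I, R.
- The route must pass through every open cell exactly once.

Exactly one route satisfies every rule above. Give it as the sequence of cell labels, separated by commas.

Need to visit all 18 open cells exactly once, starting at W and ending at M.
Cell D has only two open neighbours (J and C), so the path must pass straight through it: one of those is the cell it's entered from and the other is where it exits.
Route from W: left 1 to V, up 1 to Q, left 1 to P, down 1 to U, left 1 to T, up 2 to K, right 1 to L, up 1 to H, left 1 to F, up 1 to A, right 3 to D, down 2 to N, left 1 to M — 17 moves in all.
Check: all 18 open cells covered.

W, V, Q, P, U, T, O, K, L, H, F, A, B, C, D, J, N, M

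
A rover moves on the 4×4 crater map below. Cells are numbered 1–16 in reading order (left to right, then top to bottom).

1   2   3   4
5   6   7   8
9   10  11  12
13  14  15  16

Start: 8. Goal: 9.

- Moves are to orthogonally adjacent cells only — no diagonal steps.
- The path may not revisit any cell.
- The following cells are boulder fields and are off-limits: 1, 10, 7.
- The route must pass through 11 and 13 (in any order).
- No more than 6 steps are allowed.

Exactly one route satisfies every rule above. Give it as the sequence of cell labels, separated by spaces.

8 12 11 15 14 13 9

Any route must reach 11 and 13 and still end at 9 within 6 moves, so the order of the required stops is forced.
Route from 8: down to 12, left to 11, down to 15, 2× left (reaching 13), up to 9 — 6 moves in all.
Check: all required cells visited; 6 ≤ 6 moves.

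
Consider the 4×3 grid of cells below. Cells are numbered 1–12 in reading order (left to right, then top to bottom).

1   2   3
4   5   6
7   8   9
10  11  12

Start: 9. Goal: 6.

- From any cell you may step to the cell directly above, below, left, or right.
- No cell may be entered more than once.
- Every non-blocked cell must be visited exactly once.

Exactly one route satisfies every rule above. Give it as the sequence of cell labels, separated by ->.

Need to visit all 12 open cells exactly once, starting at 9 and ending at 6.
Route from 9: down to 12, 2× left (reaching 10), up to 7, right to 8, up to 5, left to 4, up to 1, 2× right (reaching 3), down to 6 — 11 moves in all.
Check: all 12 open cells covered.

9 -> 12 -> 11 -> 10 -> 7 -> 8 -> 5 -> 4 -> 1 -> 2 -> 3 -> 6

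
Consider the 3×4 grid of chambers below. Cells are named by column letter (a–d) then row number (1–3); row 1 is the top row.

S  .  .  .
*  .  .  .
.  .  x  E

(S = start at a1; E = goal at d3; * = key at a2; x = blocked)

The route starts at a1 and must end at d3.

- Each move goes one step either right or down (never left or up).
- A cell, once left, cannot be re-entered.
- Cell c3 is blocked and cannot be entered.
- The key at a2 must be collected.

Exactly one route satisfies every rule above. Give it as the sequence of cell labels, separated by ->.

a1 -> a2 -> b2 -> c2 -> d2 -> d3

Moves only go right or down, so the column and row indices never decrease.
Route from a1: down to a2, 3× right (reaching d2), down to d3 — 5 moves in all.
Check: all required cells visited.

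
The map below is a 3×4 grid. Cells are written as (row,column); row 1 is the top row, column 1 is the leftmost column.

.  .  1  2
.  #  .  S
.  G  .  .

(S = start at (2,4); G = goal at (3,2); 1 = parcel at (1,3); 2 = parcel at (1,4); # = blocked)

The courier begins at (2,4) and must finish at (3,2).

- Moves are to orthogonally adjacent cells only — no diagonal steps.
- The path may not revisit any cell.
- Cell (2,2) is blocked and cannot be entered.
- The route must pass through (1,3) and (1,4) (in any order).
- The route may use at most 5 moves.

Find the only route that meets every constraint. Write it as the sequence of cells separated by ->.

(2,4) -> (1,4) -> (1,3) -> (2,3) -> (3,3) -> (3,2)

The budget equals the shortest possible length, so every move has to be on a shortest route through the required cells.
Route from (2,4): up 1 to (1,4), left 1 to (1,3), down 2 to (3,3), left 1 to (3,2) — 5 moves in all.
Check: all required cells visited; 5 ≤ 5 moves.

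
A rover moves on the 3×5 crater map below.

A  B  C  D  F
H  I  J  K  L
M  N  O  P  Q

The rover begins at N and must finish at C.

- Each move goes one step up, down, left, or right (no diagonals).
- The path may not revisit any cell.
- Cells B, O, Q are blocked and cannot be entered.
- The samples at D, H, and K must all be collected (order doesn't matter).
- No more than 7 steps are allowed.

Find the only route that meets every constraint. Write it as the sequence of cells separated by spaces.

The budget equals the shortest possible length, so every move has to be on a shortest route through the required cells.
Route from N: left 1 to M, up 1 to H, right 3 to K, up 1 to D, left 1 to C — 7 moves in all.
Check: all required cells visited; 7 ≤ 7 moves.

N M H I J K D C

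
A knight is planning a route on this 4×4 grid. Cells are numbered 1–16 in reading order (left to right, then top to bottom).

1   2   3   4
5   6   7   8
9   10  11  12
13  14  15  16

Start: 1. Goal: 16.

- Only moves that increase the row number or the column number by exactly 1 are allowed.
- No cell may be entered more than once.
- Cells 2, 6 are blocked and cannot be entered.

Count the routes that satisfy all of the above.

4

A right/down-only route from 1 to 16 makes exactly 3 down-moves and 3 right-moves in some order.
With no other constraints that would be C(6,3) = 20 routes.
Subtract routes through each blocked cell (inclusion–exclusion for overlaps): − through 2: 10 − through 6: 12 + through 2&6: 6 → 4.
That gives 4 routes.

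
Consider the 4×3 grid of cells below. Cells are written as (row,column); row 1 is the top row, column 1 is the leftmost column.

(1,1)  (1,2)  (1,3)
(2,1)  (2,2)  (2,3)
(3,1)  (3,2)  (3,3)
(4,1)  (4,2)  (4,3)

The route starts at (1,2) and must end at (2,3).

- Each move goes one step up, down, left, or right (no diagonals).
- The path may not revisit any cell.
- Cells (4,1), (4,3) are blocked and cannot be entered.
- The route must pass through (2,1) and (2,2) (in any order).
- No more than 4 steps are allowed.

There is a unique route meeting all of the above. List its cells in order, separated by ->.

Any route must reach (2,1) and (2,2) and still end at (2,3) within 4 moves, so the order of the required stops is forced.
Route from (1,2): left 1 to (1,1), down 1 to (2,1), right 2 to (2,3) — 4 moves in all.
Check: all required cells visited; 4 ≤ 4 moves.

(1,2) -> (1,1) -> (2,1) -> (2,2) -> (2,3)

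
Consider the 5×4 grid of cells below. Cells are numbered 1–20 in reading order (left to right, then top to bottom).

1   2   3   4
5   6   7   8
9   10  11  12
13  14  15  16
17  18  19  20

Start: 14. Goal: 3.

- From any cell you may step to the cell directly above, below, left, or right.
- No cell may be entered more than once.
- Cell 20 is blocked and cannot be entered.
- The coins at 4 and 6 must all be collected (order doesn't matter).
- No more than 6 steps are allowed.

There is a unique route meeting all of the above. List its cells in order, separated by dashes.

14 - 10 - 6 - 7 - 8 - 4 - 3

The 6-move cap with required stops at 4, 6 leaves no slack for detours.
Route from 14: 2× up (reaching 6), 2× right (reaching 8), up to 4, left to 3 — 6 moves in all.
Check: all required cells visited; 6 ≤ 6 moves.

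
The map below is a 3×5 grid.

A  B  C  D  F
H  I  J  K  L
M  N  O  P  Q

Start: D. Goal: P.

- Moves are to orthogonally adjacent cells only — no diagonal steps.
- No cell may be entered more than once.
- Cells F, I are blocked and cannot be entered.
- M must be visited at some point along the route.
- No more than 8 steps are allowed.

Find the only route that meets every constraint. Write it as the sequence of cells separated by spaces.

D C B A H M N O P

The budget equals the shortest possible length, so every move has to be on a shortest route through the required cells.
Route from D: 3× left (reaching A), 2× down (reaching M), 3× right (reaching P) — 8 moves in all.
Check: all required cells visited; 8 ≤ 8 moves.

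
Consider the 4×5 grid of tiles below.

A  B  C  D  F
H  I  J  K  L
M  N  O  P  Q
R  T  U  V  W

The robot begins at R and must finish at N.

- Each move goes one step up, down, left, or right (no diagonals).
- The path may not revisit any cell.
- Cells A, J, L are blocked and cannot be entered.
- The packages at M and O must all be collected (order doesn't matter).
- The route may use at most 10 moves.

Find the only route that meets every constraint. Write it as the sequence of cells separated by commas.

Any route must reach M and O and still end at N within 10 moves, so the order of the required stops is forced.
Route from R: up 2 to H, right 1 to I, up 1 to B, right 2 to D, down 2 to P, left 2 to N — 10 moves in all.
Check: all required cells visited; 10 ≤ 10 moves.

R, M, H, I, B, C, D, K, P, O, N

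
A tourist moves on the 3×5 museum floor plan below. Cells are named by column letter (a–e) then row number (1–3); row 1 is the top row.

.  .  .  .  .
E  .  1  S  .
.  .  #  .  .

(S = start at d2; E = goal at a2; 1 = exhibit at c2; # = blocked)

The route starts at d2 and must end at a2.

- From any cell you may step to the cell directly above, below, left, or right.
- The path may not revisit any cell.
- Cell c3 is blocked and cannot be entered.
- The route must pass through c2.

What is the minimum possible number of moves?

3

Any route passes through c2 somewhere between d2 and a2. Summing Manhattan distances along the two legs (d2 → c2 → a2) gives a lower bound of 1 + 2 = 3 moves.
A route of 3 moves achieves this: d2 → c2 → b2 → a2.
Since 3 matches the lower bound, it is optimal.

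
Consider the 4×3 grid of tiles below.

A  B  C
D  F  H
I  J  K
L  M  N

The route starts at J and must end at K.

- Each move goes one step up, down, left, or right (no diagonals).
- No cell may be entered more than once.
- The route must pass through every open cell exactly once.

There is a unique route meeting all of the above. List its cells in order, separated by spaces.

J F H C B A D I L M N K

Need to visit all 12 open cells exactly once, starting at J and ending at K.
Route from J: up 1 to F, right 1 to H, up 1 to C, left 2 to A, down 3 to L, right 2 to N, up 1 to K — 11 moves in all.
Check: all 12 open cells covered.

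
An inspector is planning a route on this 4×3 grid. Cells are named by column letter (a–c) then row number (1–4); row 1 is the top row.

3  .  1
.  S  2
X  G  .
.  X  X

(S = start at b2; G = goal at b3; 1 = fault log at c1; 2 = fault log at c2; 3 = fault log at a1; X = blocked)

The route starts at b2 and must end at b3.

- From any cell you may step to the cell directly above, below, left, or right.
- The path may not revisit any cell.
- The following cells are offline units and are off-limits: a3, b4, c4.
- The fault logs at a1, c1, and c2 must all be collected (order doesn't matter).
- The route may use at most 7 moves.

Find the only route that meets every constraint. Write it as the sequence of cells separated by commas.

The 7-move cap with required stops at a1, c1, c2 leaves no slack for detours.
Route from b2: left to a2, up to a1, 2× right (reaching c1), 2× down (reaching c3), left to b3 — 7 moves in all.
Check: all required cells visited; 7 ≤ 7 moves.

b2, a2, a1, b1, c1, c2, c3, b3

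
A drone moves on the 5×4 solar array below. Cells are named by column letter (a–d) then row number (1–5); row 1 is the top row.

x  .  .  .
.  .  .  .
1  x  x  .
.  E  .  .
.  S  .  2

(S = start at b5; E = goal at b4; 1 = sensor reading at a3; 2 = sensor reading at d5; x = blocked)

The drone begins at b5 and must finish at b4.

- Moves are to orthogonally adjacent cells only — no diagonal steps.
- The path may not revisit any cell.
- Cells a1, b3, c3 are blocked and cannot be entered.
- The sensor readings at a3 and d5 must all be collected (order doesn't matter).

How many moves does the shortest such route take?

11

Any route passes through a3 and d5 in some order between b5 and b4. Summing Manhattan distances along each leg and taking the cheapest ordering (b5 → d5 → a3 → b4) gives a lower bound of 2 + 5 + 2 = 9 moves.
The shortest route satisfying every rule uses 11 moves: b5 → c5 → d5 → d4 → d3 → d2 → c2 → b2 → a2 → a3 → a4 → b4.
The no-revisit rule (legs can't share cells) pushes the minimum above the 9-move bound; an exhaustive check rules out every length from 9 to 10, leaving 11 as the minimum.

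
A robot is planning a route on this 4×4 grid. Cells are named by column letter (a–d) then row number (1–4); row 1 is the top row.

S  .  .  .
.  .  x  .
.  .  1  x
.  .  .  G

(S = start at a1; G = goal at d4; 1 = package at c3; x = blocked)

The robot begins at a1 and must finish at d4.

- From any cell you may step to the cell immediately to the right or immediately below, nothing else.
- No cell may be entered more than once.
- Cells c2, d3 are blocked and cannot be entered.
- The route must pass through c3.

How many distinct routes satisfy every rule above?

A right/down-only route from a1 to d4 makes exactly 3 down-moves and 3 right-moves in some order.
With no other constraints that would be C(6,3) = 20 routes.
Split at c3 and multiply the segment counts (each segment already excludes blocked cells): a1→c3: 3; c3→d4: 1; product = 3.
That gives 3 routes.

3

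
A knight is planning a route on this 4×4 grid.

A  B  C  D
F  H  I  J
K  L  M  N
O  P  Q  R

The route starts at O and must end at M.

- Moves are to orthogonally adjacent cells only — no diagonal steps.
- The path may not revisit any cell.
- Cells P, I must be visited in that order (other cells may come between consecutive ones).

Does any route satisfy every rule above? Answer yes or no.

yes

One route that works: O → P → L → H → I → M.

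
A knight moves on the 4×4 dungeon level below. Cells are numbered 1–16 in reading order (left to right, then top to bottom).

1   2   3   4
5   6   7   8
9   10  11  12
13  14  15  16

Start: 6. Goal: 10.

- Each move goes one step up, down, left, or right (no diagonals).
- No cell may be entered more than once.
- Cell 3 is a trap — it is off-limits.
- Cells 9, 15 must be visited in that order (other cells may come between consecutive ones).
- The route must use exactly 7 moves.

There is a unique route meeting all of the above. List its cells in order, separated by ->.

The waypoints must appear in the order 9, 15, with no cell reused.
Route from 6: left to 5, 2× down (reaching 13), 2× right (reaching 15), up to 11, left to 10 — 7 moves in all.
Check: order respected (9 at step 2, 15 at step 5); 7 moves as required.

6 -> 5 -> 9 -> 13 -> 14 -> 15 -> 11 -> 10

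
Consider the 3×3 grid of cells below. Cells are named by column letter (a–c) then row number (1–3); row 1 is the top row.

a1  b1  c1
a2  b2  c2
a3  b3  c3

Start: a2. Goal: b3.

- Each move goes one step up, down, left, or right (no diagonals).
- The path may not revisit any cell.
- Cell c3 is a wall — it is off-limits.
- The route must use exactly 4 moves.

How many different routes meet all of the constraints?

Need simple routes of exactly 4 moves from a2 to b3 (Manhattan distance 2, so 1 moves are spent on a detour and 1 undoing it).
Enumerating: a2 a1 b1 b2 b3.
That gives 1 route.

1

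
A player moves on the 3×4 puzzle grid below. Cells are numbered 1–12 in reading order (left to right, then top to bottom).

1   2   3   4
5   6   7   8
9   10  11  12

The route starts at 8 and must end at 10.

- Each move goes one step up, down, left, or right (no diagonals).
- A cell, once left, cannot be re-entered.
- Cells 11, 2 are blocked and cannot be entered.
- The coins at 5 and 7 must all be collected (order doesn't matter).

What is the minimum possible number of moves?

Any route passes through 5 and 7 in some order between 8 and 10. Summing Manhattan distances along each leg and taking the cheapest ordering (8 → 7 → 5 → 10) gives a lower bound of 1 + 2 + 2 = 5 moves.
A route of 5 moves achieves this: 8 → 7 → 6 → 5 → 9 → 10.
Since 5 matches the lower bound, it is optimal.

5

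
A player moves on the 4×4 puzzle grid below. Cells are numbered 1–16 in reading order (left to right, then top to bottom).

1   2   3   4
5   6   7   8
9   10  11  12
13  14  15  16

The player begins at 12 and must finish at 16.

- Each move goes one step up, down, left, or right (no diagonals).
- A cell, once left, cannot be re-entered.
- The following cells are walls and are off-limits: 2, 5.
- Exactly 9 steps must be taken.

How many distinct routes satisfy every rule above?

6

Need simple routes of exactly 9 moves from 12 to 16 (Manhattan distance 1, so 4 moves are spent on a detour and 4 undoing it).
Enumerating: 12 8 4 3 7 11 10 14 15 16 | 12 8 4 3 7 6 10 14 15 16 | 12 8 4 3 7 6 10 11 15 16 | 12 8 7 11 10 9 13 14 15 16 | 12 8 7 6 10 9 13 14 15 16 | 12 11 7 6 10 9 13 14 15 16.
That gives 6 routes.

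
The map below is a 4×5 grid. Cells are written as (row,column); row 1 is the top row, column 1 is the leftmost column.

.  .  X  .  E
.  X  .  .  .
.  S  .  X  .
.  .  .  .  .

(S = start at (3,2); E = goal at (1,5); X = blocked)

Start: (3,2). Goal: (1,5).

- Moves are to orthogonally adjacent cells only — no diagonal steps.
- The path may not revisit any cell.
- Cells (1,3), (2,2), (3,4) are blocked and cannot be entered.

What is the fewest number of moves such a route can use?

The Manhattan distance from (3,2) to (1,5) is |3−1| + |2−5| = 5, so at least 5 moves are needed.
A route of 5 moves achieves this: (3,2) → (3,3) → (2,3) → (2,4) → (1,4) → (1,5).
Since 5 matches the lower bound, it is optimal.

5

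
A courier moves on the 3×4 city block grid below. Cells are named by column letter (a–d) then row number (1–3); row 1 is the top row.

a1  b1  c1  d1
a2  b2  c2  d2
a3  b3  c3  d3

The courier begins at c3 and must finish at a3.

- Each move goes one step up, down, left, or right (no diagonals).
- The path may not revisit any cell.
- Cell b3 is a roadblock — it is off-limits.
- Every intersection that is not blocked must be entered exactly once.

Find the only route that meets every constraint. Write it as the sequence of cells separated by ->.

c3 -> d3 -> d2 -> d1 -> c1 -> c2 -> b2 -> b1 -> a1 -> a2 -> a3

Need to visit all 11 open cells exactly once, starting at c3 and ending at a3.
Cell a1 has only two open neighbours (a2 and b1), so the path must pass straight through it: one of those is the cell it's entered from and the other is where it exits.
Route from c3: right 1 to d3, up 2 to d1, left 1 to c1, down 1 to c2, left 1 to b2, up 1 to b1, left 1 to a1, down 2 to a3 — 10 moves in all.
Check: all 11 open cells covered.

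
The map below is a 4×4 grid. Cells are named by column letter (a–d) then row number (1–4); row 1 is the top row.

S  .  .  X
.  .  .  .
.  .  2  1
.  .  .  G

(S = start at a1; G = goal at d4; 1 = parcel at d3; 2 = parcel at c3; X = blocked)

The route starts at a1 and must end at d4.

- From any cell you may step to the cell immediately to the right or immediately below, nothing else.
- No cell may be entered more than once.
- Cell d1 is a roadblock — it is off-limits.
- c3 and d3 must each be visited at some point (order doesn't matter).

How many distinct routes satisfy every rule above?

A right/down-only route from a1 to d4 makes exactly 3 down-moves and 3 right-moves in some order.
With no other constraints that would be C(6,3) = 20 routes.
A monotone route can only reach the required cells in the order c3, d3, so split there and multiply the segment counts (each segment already excludes blocked cells): a1→c3: 6; c3→d3: 1; d3→d4: 1; product = 6.
That gives 6 routes.

6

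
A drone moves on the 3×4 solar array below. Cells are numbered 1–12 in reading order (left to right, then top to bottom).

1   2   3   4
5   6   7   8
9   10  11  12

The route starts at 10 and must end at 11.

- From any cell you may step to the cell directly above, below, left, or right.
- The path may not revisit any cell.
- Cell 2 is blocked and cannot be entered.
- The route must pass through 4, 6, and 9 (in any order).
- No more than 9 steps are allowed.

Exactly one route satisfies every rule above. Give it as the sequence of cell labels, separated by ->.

The budget equals the shortest possible length, so every move has to be on a shortest route through the required cells.
Route from 10: left to 9, up to 5, 2× right (reaching 7), up to 3, right to 4, 2× down (reaching 12), left to 11 — 9 moves in all.
Check: all required cells visited; 9 ≤ 9 moves.

10 -> 9 -> 5 -> 6 -> 7 -> 3 -> 4 -> 8 -> 12 -> 11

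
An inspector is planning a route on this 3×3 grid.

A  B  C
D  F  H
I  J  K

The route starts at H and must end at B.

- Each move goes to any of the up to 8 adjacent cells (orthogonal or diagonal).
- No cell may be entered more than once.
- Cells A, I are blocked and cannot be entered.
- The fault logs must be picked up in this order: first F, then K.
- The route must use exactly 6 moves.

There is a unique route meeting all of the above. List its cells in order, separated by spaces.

The waypoints must appear in the order F, K, with no cell reused.
Route from H: up to C, down-left to F, down-right to K, left to J, up-left to D, up-right to B — 6 moves in all.
Check: order respected (F at step 2, K at step 3); 6 moves as required.

H C F K J D B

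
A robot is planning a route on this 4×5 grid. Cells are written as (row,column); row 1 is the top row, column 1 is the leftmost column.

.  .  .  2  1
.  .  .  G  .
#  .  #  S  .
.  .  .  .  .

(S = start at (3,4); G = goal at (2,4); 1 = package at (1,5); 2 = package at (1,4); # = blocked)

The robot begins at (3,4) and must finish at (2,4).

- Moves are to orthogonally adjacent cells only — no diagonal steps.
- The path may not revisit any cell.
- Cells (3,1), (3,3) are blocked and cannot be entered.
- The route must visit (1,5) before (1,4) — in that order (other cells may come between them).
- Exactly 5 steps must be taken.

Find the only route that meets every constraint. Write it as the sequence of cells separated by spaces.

The waypoints must appear in the order (1,5), (1,4), with no cell reused.
Route from (3,4): right to (3,5), 2× up (reaching (1,5)), left to (1,4), down to (2,4) — 5 moves in all.
Check: order respected (1 at step 3, 2 at step 4); 5 moves as required.

(3,4) (3,5) (2,5) (1,5) (1,4) (2,4)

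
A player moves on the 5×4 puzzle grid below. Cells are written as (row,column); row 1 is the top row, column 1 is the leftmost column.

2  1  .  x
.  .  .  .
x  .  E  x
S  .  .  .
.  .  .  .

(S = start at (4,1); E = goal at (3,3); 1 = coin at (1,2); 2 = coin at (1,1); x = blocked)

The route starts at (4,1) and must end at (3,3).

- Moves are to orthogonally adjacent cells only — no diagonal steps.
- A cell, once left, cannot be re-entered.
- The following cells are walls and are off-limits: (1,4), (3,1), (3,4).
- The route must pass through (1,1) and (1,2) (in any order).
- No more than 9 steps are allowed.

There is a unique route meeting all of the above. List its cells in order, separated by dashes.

(4,1) - (4,2) - (3,2) - (2,2) - (2,1) - (1,1) - (1,2) - (1,3) - (2,3) - (3,3)

The 9-move cap with required stops at (1,1), (1,2) leaves no slack for detours.
Route from (4,1): right 1 to (4,2), up 2 to (2,2), left 1 to (2,1), up 1 to (1,1), right 2 to (1,3), down 2 to (3,3) — 9 moves in all.
Check: all required cells visited; 9 ≤ 9 moves.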